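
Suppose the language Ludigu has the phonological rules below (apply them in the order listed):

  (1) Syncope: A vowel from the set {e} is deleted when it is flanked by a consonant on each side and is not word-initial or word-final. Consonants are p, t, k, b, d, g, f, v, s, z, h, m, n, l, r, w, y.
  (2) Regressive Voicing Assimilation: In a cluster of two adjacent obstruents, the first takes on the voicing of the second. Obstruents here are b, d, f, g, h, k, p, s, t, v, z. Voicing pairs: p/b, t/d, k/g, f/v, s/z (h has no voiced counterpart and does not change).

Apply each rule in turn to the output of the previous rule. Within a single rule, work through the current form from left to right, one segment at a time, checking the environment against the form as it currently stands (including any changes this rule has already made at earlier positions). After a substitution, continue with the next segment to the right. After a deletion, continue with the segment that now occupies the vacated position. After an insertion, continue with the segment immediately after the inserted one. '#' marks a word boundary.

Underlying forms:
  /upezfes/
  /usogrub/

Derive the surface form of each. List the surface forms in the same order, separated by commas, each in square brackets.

/upezfes/:
  (1) Syncope: [upezfes] → [upzfs]
  (2) Regressive Voicing Assimilation: [upzfs] → [ubsfs]
/usogrub/:
  (1) Syncope: no change — [usogrub]
  (2) Regressive Voicing Assimilation: no change — [usogrub]

[ubsfs], [usogrub]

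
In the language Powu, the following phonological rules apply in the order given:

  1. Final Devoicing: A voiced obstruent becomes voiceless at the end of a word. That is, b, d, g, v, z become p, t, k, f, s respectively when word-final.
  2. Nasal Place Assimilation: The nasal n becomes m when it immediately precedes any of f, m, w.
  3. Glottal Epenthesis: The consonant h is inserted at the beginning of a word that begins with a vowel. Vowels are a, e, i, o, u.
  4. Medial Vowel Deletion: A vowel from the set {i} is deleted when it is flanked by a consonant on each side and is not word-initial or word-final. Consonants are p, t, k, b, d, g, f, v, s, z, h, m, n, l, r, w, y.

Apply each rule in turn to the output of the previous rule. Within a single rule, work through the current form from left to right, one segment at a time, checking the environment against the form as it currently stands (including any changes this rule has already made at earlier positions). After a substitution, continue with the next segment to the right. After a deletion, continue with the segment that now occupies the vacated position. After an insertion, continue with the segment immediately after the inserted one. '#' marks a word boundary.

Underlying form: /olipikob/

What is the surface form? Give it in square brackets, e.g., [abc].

1 Final Devoicing: [olipikob] → [olipikop]
2 Nasal Place Assimilation: no change — [olipikop]
3 Glottal Epenthesis: [olipikop] → [holipikop]
4 Medial Vowel Deletion: [holipikop] → [holpkop]

[holpkop]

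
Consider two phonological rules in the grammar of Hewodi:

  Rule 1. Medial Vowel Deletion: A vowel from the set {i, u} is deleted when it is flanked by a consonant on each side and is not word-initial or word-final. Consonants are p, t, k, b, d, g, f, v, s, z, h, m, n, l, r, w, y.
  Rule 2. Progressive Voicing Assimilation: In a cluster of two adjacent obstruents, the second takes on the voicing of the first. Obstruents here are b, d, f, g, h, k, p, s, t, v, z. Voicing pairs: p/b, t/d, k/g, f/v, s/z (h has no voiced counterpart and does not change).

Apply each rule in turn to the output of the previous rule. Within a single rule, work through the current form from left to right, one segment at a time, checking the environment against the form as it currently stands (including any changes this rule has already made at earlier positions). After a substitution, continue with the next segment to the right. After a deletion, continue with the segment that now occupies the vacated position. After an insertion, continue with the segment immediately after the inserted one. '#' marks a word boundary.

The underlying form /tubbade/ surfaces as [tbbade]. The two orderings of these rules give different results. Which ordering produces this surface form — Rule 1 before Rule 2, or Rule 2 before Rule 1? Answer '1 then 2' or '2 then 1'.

2 then 1

Order 1 then 2:
  1 Medial Vowel Deletion: [tubbade] → [tbbade]
  2 Progressive Voicing Assimilation: [tbbade] → [tppade]
  result: [tppade]
Order 2 then 1:
  2 Progressive Voicing Assimilation: no change — [tubbade]
  1 Medial Vowel Deletion: [tubbade] → [tbbade]
  result: [tbbade]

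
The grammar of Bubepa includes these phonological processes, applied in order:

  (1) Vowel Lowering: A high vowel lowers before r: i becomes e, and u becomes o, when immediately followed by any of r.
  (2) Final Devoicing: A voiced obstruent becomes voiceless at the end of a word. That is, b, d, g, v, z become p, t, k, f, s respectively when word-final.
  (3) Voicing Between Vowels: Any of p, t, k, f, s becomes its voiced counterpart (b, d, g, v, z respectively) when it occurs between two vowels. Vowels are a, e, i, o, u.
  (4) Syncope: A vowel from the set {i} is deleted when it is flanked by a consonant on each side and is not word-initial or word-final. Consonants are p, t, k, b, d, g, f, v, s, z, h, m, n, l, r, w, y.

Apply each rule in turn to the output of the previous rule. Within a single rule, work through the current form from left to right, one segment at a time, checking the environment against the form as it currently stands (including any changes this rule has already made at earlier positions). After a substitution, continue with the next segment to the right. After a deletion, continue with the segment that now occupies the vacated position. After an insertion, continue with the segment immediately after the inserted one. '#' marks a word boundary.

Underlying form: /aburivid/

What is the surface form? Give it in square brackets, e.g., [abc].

[aborvt]

(1) Vowel Lowering: [aburivid] → [aborivid]
(2) Final Devoicing: [aborivid] → [aborivit]
(3) Voicing Between Vowels: no change — [aborivit]
(4) Syncope: [aborivit] → [aborvt]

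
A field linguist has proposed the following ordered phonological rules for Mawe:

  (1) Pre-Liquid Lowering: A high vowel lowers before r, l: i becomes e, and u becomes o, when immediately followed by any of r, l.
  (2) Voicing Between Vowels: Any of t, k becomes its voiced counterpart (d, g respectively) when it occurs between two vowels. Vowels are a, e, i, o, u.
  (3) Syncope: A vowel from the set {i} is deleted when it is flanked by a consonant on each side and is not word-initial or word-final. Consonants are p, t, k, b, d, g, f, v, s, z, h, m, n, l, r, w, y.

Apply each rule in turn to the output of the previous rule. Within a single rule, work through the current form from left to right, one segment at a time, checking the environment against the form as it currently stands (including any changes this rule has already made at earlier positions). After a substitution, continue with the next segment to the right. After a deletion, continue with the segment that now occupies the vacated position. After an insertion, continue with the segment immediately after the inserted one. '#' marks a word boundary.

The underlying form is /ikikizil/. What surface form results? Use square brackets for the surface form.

(1) Pre-Liquid Lowering: [ikikizil] → [ikikizel]
(2) Voicing Between Vowels: [ikikizel] → [igigizel]
(3) Syncope: [igigizel] → [iggzel]

[iggzel]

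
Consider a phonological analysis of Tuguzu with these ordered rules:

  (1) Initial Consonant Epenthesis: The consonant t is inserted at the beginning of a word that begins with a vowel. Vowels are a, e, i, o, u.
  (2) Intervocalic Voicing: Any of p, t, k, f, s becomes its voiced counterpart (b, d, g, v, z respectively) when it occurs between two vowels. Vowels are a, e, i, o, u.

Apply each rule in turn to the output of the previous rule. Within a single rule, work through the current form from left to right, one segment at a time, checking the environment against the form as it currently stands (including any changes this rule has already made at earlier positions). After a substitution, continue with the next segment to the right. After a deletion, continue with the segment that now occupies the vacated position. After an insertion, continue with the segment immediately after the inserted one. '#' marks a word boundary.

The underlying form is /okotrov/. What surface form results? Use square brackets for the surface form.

[togotrov]

(1) Initial Consonant Epenthesis: [okotrov] → [tokotrov]
(2) Intervocalic Voicing: [tokotrov] → [togotrov]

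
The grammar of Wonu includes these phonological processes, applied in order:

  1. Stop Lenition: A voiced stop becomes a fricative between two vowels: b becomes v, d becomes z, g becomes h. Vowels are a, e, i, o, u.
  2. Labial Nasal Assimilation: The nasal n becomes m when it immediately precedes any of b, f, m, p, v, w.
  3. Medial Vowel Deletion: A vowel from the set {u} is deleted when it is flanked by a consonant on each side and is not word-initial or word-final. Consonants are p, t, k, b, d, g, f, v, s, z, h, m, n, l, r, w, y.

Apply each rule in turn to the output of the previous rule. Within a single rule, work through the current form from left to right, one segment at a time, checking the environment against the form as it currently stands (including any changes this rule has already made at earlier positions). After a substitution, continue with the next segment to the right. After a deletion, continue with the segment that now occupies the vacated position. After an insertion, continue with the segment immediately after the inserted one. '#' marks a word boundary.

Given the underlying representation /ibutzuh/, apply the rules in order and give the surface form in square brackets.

1 Stop Lenition: [ibutzuh] → [ivutzuh]
2 Labial Nasal Assimilation: no change — [ivutzuh]
3 Medial Vowel Deletion: [ivutzuh] → [ivtzh]

[ivtzh]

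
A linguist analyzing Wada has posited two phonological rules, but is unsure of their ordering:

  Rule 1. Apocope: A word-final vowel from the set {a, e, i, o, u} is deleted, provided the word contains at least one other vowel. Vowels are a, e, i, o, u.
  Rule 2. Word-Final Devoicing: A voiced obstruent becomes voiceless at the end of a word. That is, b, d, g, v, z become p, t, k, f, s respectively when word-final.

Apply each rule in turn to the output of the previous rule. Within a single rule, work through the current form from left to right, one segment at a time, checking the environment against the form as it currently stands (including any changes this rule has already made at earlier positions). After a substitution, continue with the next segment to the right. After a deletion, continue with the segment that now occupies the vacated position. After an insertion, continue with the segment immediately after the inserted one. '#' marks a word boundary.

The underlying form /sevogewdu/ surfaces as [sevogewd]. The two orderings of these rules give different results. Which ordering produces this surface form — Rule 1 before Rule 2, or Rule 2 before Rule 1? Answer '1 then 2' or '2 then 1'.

Order 1 then 2:
  1 Apocope: [sevogewdu] → [sevogewd]
  2 Word-Final Devoicing: [sevogewd] → [sevogewt]
  result: [sevogewt]
Order 2 then 1:
  2 Word-Final Devoicing: no change — [sevogewdu]
  1 Apocope: [sevogewdu] → [sevogewd]
  result: [sevogewd]

2 then 1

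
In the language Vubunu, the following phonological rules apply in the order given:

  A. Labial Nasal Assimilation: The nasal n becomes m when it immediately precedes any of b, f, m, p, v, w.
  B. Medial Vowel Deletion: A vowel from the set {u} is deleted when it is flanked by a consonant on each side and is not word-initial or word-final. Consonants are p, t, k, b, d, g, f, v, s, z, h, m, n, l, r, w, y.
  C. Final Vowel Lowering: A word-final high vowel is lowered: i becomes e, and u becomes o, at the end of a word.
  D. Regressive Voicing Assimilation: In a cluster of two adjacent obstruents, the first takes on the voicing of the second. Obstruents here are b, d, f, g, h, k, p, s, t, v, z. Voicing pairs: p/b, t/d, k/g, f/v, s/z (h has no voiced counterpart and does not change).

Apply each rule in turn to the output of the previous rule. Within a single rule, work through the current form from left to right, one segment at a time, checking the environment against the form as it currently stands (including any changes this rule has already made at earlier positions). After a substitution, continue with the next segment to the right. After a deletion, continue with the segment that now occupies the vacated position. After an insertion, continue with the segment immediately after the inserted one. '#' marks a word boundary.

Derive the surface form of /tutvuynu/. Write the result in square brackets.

[tdvyno]

A Labial Nasal Assimilation: no change — [tutvuynu]
B Medial Vowel Deletion: [tutvuynu] → [ttvynu]
C Final Vowel Lowering: [ttvynu] → [ttvyno]
D Regressive Voicing Assimilation: [ttvyno] → [tdvyno]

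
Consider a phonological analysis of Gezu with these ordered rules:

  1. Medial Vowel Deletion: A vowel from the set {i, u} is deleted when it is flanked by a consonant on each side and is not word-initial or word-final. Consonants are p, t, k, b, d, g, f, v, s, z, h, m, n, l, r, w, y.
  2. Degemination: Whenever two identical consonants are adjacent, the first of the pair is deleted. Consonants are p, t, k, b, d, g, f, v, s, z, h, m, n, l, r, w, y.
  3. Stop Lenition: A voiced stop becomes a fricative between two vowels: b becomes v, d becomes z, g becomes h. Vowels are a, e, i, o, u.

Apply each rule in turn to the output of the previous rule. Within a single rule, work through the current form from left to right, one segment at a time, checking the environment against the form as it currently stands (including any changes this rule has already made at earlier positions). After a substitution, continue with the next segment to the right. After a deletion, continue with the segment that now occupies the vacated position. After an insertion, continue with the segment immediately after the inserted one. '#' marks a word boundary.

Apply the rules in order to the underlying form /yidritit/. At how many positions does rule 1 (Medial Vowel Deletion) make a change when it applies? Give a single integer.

3

1 Medial Vowel Deletion: [yidritit] → [ydrtt]
2 Degemination: [ydrtt] → [ydrt]
3 Stop Lenition: no change — [ydrt]
Rule 1 changed 3 position(s).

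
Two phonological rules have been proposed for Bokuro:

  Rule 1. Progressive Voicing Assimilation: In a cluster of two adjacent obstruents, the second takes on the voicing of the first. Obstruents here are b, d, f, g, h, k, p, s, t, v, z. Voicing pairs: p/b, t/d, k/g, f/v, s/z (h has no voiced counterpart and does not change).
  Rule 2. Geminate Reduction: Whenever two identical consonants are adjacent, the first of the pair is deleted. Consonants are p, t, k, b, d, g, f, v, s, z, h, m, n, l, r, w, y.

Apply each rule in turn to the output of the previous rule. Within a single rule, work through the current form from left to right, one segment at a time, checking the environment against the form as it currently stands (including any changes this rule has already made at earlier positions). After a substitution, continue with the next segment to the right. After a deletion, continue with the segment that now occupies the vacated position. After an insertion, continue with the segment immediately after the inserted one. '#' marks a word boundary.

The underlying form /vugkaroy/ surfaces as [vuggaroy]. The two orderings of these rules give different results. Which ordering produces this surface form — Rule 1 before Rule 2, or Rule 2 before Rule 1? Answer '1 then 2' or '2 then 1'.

Order 1 then 2:
  1 Progressive Voicing Assimilation: [vugkaroy] → [vuggaroy]
  2 Geminate Reduction: [vuggaroy] → [vugaroy]
  result: [vugaroy]
Order 2 then 1:
  2 Geminate Reduction: no change — [vugkaroy]
  1 Progressive Voicing Assimilation: [vugkaroy] → [vuggaroy]
  result: [vuggaroy]

2 then 1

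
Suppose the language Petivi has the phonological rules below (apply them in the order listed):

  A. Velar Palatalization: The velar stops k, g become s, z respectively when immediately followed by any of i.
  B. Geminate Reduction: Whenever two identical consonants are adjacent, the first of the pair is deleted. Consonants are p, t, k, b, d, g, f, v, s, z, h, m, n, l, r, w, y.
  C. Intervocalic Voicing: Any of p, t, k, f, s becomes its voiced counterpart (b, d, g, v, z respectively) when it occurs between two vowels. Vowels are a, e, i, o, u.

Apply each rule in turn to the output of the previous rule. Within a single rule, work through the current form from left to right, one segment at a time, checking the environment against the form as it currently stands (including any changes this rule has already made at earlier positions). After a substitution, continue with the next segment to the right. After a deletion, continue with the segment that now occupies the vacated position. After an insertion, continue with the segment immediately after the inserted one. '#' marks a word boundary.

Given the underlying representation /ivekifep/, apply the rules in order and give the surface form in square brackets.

[ivezivep]

A Velar Palatalization: [ivekifep] → [ivesifep]
B Geminate Reduction: no change — [ivesifep]
C Intervocalic Voicing: [ivesifep] → [ivezivep]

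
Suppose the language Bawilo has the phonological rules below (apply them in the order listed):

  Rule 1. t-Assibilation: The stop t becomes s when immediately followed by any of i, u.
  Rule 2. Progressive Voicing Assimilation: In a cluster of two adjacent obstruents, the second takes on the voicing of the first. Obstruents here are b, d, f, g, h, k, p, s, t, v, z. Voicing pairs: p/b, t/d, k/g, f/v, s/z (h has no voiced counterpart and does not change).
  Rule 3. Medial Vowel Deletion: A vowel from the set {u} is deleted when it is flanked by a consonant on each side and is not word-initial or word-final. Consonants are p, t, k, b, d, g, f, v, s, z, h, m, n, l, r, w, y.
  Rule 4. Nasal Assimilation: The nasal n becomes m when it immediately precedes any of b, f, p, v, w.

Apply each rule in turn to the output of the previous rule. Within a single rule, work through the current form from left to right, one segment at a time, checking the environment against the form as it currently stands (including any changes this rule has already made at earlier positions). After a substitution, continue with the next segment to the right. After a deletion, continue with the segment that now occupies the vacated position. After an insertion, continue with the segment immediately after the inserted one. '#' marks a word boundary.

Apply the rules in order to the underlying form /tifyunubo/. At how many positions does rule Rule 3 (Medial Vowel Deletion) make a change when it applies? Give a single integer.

2

Rule 1 t-Assibilation: [tifyunubo] → [sifyunubo]
Rule 2 Progressive Voicing Assimilation: no change — [sifyunubo]
Rule 3 Medial Vowel Deletion: [sifyunubo] → [sifynbo]
Rule 4 Nasal Assimilation: [sifynbo] → [sifymbo]
Rule Rule 3 changed 2 position(s).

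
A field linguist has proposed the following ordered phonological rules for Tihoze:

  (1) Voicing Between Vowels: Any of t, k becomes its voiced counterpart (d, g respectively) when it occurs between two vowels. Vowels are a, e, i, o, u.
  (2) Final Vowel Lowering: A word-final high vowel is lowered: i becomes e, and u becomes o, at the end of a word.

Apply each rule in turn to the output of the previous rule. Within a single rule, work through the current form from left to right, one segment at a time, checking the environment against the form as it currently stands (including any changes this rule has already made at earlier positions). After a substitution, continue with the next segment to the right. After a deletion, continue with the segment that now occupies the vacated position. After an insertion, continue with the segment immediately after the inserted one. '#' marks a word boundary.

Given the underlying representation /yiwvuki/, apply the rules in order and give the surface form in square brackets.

[yiwvuge]

(1) Voicing Between Vowels: [yiwvuki] → [yiwvugi]
(2) Final Vowel Lowering: [yiwvugi] → [yiwvuge]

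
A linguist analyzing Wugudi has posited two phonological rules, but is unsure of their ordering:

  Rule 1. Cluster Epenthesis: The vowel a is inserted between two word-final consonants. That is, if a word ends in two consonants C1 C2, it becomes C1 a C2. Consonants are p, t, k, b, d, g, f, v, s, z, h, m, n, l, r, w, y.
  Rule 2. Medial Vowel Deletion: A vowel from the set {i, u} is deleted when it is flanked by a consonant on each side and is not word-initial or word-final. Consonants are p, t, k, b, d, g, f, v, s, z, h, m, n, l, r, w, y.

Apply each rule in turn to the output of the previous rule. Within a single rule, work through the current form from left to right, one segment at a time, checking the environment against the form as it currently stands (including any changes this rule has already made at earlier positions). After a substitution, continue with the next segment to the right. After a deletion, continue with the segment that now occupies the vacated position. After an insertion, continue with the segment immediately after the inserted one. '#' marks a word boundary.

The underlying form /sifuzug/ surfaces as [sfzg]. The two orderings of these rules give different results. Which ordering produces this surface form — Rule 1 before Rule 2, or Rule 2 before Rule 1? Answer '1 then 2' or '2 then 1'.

Order 1 then 2:
  1 Cluster Epenthesis: no change — [sifuzug]
  2 Medial Vowel Deletion: [sifuzug] → [sfzg]
  result: [sfzg]
Order 2 then 1:
  2 Medial Vowel Deletion: [sifuzug] → [sfzg]
  1 Cluster Epenthesis: [sfzg] → [sfzag]
  result: [sfzag]

1 then 2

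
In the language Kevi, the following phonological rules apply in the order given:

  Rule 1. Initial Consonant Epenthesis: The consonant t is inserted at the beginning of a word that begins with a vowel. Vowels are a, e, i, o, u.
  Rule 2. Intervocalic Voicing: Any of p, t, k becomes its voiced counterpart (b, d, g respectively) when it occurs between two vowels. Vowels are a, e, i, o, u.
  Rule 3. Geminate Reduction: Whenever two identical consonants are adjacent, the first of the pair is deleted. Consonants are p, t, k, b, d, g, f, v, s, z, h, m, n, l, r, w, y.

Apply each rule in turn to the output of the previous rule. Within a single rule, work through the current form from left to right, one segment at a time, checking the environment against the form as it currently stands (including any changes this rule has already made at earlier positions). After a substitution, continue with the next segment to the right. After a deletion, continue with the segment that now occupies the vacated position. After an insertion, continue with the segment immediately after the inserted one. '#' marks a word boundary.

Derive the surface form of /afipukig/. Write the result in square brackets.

[tafibugig]

Rule 1 Initial Consonant Epenthesis: [afipukig] → [tafipukig]
Rule 2 Intervocalic Voicing: [tafipukig] → [tafibugig]
Rule 3 Geminate Reduction: no change — [tafibugig]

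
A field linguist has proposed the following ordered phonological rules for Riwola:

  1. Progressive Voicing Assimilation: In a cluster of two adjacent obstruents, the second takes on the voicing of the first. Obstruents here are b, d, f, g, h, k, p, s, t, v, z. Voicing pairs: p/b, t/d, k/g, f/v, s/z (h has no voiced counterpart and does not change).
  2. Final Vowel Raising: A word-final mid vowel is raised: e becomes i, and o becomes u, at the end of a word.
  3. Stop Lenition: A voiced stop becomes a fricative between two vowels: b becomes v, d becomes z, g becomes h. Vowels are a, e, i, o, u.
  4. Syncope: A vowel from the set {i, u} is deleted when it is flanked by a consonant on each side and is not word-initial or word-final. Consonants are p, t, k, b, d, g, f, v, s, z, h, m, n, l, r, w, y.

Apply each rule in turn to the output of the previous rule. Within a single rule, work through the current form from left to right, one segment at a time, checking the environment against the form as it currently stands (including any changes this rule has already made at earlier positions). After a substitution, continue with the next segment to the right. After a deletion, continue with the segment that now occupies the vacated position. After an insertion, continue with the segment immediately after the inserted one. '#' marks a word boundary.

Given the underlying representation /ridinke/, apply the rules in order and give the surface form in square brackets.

1 Progressive Voicing Assimilation: no change — [ridinke]
2 Final Vowel Raising: [ridinke] → [ridinki]
3 Stop Lenition: [ridinki] → [rizinki]
4 Syncope: [rizinki] → [rznki]

[rznki]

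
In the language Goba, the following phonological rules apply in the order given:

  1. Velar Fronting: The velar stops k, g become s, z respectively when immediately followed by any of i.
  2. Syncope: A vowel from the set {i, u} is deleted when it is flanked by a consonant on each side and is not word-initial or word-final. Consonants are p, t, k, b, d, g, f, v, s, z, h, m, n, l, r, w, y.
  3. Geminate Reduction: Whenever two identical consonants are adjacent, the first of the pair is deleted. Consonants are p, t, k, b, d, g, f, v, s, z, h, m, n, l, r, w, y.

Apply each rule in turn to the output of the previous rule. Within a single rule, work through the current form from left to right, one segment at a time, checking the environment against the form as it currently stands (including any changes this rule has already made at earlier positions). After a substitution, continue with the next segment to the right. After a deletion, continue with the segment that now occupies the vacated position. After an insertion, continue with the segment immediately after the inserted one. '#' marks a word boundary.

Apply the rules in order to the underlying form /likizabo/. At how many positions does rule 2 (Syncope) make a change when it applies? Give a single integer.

1 Velar Fronting: [likizabo] → [lisizabo]
2 Syncope: [lisizabo] → [lszabo]
3 Geminate Reduction: no change — [lszabo]
Rule 2 changed 2 position(s).

2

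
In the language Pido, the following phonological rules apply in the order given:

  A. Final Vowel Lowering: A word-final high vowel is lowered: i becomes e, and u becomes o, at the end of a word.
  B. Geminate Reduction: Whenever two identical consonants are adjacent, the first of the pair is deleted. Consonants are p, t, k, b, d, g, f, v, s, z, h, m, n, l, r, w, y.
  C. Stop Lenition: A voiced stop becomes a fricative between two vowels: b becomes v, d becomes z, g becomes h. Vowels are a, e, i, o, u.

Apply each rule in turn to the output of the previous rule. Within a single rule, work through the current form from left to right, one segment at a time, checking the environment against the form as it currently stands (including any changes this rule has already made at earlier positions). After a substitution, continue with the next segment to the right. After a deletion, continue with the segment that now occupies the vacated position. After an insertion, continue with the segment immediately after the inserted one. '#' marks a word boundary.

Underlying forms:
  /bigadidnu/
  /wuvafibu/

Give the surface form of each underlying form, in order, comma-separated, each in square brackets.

/bigadidnu/:
  A Final Vowel Lowering: [bigadidnu] → [bigadidno]
  B Geminate Reduction: no change — [bigadidno]
  C Stop Lenition: [bigadidno] → [bihazidno]
/wuvafibu/:
  A Final Vowel Lowering: [wuvafibu] → [wuvafibo]
  B Geminate Reduction: no change — [wuvafibo]
  C Stop Lenition: [wuvafibo] → [wuvafivo]

[bihazidno], [wuvafivo]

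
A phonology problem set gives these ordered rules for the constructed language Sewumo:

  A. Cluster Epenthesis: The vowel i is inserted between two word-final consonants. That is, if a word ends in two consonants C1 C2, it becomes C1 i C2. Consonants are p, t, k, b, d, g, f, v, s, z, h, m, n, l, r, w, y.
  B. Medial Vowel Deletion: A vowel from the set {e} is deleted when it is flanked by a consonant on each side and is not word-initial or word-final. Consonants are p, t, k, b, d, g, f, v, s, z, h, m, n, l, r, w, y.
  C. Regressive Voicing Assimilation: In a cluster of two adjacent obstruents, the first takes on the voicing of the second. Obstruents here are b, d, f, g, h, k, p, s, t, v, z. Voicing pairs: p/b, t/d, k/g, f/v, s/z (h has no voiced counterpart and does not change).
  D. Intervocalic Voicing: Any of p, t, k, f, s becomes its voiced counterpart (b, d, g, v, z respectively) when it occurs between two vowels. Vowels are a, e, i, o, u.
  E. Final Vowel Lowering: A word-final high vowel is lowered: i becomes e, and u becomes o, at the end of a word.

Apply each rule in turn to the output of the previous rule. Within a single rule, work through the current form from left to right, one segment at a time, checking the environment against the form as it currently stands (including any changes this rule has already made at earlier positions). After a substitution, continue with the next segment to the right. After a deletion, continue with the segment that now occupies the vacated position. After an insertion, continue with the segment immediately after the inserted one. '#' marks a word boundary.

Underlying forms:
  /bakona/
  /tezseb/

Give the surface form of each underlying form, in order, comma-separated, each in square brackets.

/bakona/:
  A Cluster Epenthesis: no change — [bakona]
  B Medial Vowel Deletion: no change — [bakona]
  C Regressive Voicing Assimilation: no change — [bakona]
  D Intervocalic Voicing: [bakona] → [bagona]
  E Final Vowel Lowering: no change — [bagona]
/tezseb/:
  A Cluster Epenthesis: no change — [tezseb]
  B Medial Vowel Deletion: [tezseb] → [tzsb]
  C Regressive Voicing Assimilation: [tzsb] → [dszb]
  D Intervocalic Voicing: no change — [dszb]
  E Final Vowel Lowering: no change — [dszb]

[bagona], [dszb]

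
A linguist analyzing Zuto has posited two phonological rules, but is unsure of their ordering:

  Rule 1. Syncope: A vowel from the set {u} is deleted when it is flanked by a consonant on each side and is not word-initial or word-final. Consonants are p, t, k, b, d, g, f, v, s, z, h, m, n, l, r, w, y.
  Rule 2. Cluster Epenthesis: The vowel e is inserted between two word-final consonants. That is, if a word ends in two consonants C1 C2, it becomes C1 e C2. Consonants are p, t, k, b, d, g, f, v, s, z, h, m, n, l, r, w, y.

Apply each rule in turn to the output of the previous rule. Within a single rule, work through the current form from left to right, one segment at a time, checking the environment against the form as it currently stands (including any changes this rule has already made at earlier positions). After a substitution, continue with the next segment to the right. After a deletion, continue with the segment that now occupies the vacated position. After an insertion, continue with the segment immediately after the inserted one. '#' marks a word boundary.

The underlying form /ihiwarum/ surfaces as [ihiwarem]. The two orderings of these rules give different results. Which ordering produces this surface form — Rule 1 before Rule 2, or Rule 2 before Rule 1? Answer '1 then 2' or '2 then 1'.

1 then 2

Order 1 then 2:
  1 Syncope: [ihiwarum] → [ihiwarm]
  2 Cluster Epenthesis: [ihiwarm] → [ihiwarem]
  result: [ihiwarem]
Order 2 then 1:
  2 Cluster Epenthesis: no change — [ihiwarum]
  1 Syncope: [ihiwarum] → [ihiwarm]
  result: [ihiwarm]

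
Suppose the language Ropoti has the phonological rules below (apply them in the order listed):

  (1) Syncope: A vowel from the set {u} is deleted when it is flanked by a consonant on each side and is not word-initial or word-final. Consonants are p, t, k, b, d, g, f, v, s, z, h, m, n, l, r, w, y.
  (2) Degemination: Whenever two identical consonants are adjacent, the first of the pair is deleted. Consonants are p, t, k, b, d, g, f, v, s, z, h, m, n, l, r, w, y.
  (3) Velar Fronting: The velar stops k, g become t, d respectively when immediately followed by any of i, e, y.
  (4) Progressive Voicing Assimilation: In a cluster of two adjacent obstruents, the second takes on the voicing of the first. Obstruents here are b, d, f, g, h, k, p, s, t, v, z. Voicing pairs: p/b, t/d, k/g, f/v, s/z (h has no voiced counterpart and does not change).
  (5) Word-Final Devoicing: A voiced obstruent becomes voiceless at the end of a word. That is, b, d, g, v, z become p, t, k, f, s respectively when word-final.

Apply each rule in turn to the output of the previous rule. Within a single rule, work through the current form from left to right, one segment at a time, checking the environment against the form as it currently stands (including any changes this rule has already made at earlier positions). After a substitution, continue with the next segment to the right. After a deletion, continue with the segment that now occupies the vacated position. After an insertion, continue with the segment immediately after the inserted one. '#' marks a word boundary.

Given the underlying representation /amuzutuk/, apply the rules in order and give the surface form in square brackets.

(1) Syncope: [amuzutuk] → [amztk]
(2) Degemination: no change — [amztk]
(3) Velar Fronting: no change — [amztk]
(4) Progressive Voicing Assimilation: [amztk] → [amzdg]
(5) Word-Final Devoicing: [amzdg] → [amzdk]

[amzdk]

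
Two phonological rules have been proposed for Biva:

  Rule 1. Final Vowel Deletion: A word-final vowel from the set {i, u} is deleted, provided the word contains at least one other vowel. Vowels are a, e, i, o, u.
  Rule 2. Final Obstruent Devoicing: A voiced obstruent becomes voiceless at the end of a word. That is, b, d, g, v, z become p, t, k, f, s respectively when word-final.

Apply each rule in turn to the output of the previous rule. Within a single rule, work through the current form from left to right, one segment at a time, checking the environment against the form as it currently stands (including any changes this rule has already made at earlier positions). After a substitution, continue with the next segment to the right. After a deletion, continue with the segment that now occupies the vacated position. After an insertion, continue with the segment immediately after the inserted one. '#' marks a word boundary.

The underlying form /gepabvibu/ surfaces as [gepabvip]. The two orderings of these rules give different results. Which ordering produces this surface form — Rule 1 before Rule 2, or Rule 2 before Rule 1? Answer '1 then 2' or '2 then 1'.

1 then 2

Order 1 then 2:
  1 Final Vowel Deletion: [gepabvibu] → [gepabvib]
  2 Final Obstruent Devoicing: [gepabvib] → [gepabvip]
  result: [gepabvip]
Order 2 then 1:
  2 Final Obstruent Devoicing: no change — [gepabvibu]
  1 Final Vowel Deletion: [gepabvibu] → [gepabvib]
  result: [gepabvib]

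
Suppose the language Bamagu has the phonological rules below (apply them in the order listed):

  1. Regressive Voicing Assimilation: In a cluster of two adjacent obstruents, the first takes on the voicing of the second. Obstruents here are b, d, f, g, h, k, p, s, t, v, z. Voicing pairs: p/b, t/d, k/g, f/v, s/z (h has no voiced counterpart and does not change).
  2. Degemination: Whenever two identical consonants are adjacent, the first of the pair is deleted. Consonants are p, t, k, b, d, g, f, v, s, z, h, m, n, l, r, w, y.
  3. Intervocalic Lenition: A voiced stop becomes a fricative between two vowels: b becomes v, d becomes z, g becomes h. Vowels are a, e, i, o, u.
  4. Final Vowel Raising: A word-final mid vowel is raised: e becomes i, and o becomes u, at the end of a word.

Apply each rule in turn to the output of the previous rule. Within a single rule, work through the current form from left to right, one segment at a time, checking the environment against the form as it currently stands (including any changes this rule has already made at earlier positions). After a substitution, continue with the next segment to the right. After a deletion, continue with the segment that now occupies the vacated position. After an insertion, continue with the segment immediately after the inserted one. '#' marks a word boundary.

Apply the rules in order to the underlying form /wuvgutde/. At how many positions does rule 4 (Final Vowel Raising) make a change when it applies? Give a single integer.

1

1 Regressive Voicing Assimilation: [wuvgutde] → [wuvgudde]
2 Degemination: [wuvgudde] → [wuvgude]
3 Intervocalic Lenition: [wuvgude] → [wuvguze]
4 Final Vowel Raising: [wuvguze] → [wuvguzi]
Rule 4 changed 1 position(s).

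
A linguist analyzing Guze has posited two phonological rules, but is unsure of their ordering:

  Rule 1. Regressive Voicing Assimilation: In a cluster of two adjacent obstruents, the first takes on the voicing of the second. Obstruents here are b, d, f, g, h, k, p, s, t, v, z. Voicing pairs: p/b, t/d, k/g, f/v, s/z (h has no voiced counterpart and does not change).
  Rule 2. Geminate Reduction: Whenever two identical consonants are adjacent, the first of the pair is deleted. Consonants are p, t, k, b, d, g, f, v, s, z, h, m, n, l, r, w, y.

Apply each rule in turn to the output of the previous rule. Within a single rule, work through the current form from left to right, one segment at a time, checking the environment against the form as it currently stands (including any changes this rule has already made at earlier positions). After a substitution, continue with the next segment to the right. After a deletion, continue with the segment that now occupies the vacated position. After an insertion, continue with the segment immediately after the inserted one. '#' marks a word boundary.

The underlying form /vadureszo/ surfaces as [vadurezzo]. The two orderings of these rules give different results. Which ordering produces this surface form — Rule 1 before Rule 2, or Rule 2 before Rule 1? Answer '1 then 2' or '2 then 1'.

Order 1 then 2:
  1 Regressive Voicing Assimilation: [vadureszo] → [vadurezzo]
  2 Geminate Reduction: [vadurezzo] → [vadurezo]
  result: [vadurezo]
Order 2 then 1:
  2 Geminate Reduction: no change — [vadureszo]
  1 Regressive Voicing Assimilation: [vadureszo] → [vadurezzo]
  result: [vadurezzo]

2 then 1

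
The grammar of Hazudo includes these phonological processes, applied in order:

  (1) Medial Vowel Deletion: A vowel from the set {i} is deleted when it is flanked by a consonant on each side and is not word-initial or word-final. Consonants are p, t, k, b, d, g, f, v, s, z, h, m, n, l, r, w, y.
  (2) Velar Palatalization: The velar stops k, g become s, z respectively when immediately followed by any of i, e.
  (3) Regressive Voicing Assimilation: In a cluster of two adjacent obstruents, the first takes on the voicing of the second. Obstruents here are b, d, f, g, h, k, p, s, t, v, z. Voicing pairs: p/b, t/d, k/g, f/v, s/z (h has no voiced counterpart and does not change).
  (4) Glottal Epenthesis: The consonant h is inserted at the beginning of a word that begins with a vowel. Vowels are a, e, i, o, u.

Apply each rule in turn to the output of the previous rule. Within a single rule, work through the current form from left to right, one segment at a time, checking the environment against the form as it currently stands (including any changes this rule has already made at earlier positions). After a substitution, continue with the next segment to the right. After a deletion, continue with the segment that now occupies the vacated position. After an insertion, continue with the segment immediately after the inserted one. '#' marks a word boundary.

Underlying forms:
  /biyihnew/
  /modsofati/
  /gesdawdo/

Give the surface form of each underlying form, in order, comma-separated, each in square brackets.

[byhnew], [motsofati], [zezdawdo]

/biyihnew/:
  (1) Medial Vowel Deletion: [biyihnew] → [byhnew]
  (2) Velar Palatalization: no change — [byhnew]
  (3) Regressive Voicing Assimilation: no change — [byhnew]
  (4) Glottal Epenthesis: no change — [byhnew]
/modsofati/:
  (1) Medial Vowel Deletion: no change — [modsofati]
  (2) Velar Palatalization: no change — [modsofati]
  (3) Regressive Voicing Assimilation: [modsofati] → [motsofati]
  (4) Glottal Epenthesis: no change — [motsofati]
/gesdawdo/:
  (1) Medial Vowel Deletion: no change — [gesdawdo]
  (2) Velar Palatalization: [gesdawdo] → [zesdawdo]
  (3) Regressive Voicing Assimilation: [zesdawdo] → [zezdawdo]
  (4) Glottal Epenthesis: no change — [zezdawdo]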